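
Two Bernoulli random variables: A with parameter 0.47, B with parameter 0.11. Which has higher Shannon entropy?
A

For binary distributions, entropy is maximized at p=0.5 and decreases as p moves toward 0 or 1.

H(A) = H(0.47) = 0.9974 bits
H(B) = H(0.11) = 0.4999 bits

Distribution A (p=0.47) is closer to uniform (p=0.5), so it has higher entropy.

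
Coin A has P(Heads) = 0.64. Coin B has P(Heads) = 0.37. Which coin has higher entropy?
B

For binary distributions, entropy is maximized at p=0.5 and decreases as p moves toward 0 or 1.

H(A) = H(0.64) = 0.9427 bits
H(B) = H(0.37) = 0.9507 bits

Distribution B (p=0.37) is closer to uniform (p=0.5), so it has higher entropy.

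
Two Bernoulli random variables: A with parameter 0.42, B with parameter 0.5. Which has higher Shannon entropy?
B

For binary distributions, entropy is maximized at p=0.5 and decreases as p moves toward 0 or 1.

H(A) = H(0.42) = 0.9815 bits
H(B) = H(0.5) = 1.0000 bits

Distribution B (p=0.5) is closer to uniform (p=0.5), so it has higher entropy.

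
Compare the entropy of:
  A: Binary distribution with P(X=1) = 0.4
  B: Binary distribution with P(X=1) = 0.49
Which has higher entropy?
B

For binary distributions, entropy is maximized at p=0.5 and decreases as p moves toward 0 or 1.

H(A) = H(0.4) = 0.9710 bits
H(B) = H(0.49) = 0.9997 bits

Distribution B (p=0.49) is closer to uniform (p=0.5), so it has higher entropy.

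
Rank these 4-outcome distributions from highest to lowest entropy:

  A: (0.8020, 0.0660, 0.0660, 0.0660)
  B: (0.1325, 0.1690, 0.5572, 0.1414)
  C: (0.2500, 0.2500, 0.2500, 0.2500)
C > B > A

Key insight: Entropy is maximized by uniform distributions and minimized by concentrated distributions.

- Uniform distributions have maximum entropy log₂(4) = 2.0000 bits
- The more "peaked" or concentrated a distribution, the lower its entropy

Entropies:
  H(A) = 1.0317 bits
  H(B) = 1.6889 bits
  H(C) = 2.0000 bits

Ranking: C > B > A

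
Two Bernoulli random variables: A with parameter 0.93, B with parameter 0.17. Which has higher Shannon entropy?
B

For binary distributions, entropy is maximized at p=0.5 and decreases as p moves toward 0 or 1.

H(A) = H(0.93) = 0.3659 bits
H(B) = H(0.17) = 0.6577 bits

Distribution B (p=0.17) is closer to uniform (p=0.5), so it has higher entropy.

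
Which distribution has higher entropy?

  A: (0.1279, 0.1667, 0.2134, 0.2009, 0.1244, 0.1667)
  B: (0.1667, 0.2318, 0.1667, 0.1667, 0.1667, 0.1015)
A

Both distributions are close to uniform, making this a harder comparison.

H(A) = 2.5559 bits
H(B) = 2.5472 bits

The distribution closer to uniform has higher entropy.
Answer: A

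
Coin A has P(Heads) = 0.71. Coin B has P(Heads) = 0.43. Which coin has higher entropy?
B

For binary distributions, entropy is maximized at p=0.5 and decreases as p moves toward 0 or 1.

H(A) = H(0.71) = 0.8687 bits
H(B) = H(0.43) = 0.9858 bits

Distribution B (p=0.43) is closer to uniform (p=0.5), so it has higher entropy.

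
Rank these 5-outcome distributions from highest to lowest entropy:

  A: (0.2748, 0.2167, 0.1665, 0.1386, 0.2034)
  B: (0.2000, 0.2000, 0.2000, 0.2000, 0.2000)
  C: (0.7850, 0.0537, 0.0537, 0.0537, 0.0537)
B > A > C

Key insight: Entropy is maximized by uniform distributions and minimized by concentrated distributions.

- Uniform distributions have maximum entropy log₂(5) = 2.3219 bits
- The more "peaked" or concentrated a distribution, the lower its entropy

Entropies:
  H(A) = 2.2833 bits
  H(B) = 2.3219 bits
  H(C) = 1.1809 bits

Ranking: B > A > C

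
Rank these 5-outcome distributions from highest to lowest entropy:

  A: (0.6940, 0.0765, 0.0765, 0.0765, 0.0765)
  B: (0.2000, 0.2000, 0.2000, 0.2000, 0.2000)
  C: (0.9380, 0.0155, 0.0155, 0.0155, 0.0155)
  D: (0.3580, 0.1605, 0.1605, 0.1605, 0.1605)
B > D > A > C

Key insight: Entropy is maximized by uniform distributions and minimized by concentrated distributions.

Entropies:
  H(A) = 1.5005 bits
  H(B) = 2.3219 bits
  H(C) = 0.4593 bits
  H(D) = 2.2250 bits

Ranking: B > D > A > C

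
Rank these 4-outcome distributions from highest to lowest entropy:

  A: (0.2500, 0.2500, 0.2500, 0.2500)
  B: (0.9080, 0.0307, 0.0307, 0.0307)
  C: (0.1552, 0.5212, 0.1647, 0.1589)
A > C > B

Key insight: Entropy is maximized by uniform distributions and minimized by concentrated distributions.

- Uniform distributions have maximum entropy log₂(4) = 2.0000 bits
- The more "peaked" or concentrated a distribution, the lower its entropy

Entropies:
  H(A) = 2.0000 bits
  H(B) = 0.5889 bits
  H(C) = 1.7575 bits

Ranking: A > C > B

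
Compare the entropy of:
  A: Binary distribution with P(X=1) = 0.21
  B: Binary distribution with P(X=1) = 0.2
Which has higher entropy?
A

For binary distributions, entropy is maximized at p=0.5 and decreases as p moves toward 0 or 1.

H(A) = H(0.21) = 0.7415 bits
H(B) = H(0.2) = 0.7219 bits

Distribution A (p=0.21) is closer to uniform (p=0.5), so it has higher entropy.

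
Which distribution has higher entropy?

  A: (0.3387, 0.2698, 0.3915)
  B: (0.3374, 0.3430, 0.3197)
B

Both distributions are close to uniform, making this a harder comparison.

H(A) = 1.5686 bits
H(B) = 1.5843 bits

The distribution closer to uniform has higher entropy.
Answer: B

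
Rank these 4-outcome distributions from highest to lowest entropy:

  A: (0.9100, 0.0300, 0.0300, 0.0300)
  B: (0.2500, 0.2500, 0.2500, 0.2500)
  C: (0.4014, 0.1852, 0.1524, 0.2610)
B > C > A

Key insight: Entropy is maximized by uniform distributions and minimized by concentrated distributions.

- Uniform distributions have maximum entropy log₂(4) = 2.0000 bits
- The more "peaked" or concentrated a distribution, the lower its entropy

Entropies:
  H(A) = 0.5791 bits
  H(B) = 2.0000 bits
  H(C) = 1.8986 bits

Ranking: B > C > A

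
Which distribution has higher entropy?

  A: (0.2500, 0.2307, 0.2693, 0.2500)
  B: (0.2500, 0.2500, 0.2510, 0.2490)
B

Both distributions are close to uniform, making this a harder comparison.

H(A) = 1.9979 bits
H(B) = 2.0000 bits

The distribution closer to uniform has higher entropy.
Answer: B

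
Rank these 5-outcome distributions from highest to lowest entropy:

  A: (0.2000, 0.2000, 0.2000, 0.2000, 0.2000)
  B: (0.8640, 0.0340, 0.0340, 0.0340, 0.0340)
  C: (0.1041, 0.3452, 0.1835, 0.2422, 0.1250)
A > C > B

Key insight: Entropy is maximized by uniform distributions and minimized by concentrated distributions.

- Uniform distributions have maximum entropy log₂(5) = 2.3219 bits
- The more "peaked" or concentrated a distribution, the lower its entropy

Entropies:
  H(A) = 2.3219 bits
  H(B) = 0.8457 bits
  H(C) = 2.1889 bits

Ranking: A > C > B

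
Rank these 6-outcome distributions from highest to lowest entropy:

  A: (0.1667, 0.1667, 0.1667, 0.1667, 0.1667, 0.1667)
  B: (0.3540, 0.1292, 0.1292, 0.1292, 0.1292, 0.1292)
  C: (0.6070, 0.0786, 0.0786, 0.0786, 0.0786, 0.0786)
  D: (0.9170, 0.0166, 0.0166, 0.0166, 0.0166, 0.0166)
A > B > C > D

Key insight: Entropy is maximized by uniform distributions and minimized by concentrated distributions.

Entropies:
  H(A) = 2.5850 bits
  H(B) = 2.4376 bits
  H(C) = 1.8792 bits
  H(D) = 0.6054 bits

Ranking: A > B > C > D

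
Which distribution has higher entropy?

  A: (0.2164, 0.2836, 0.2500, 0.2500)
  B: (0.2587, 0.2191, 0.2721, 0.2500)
B

Both distributions are close to uniform, making this a harder comparison.

H(A) = 1.9935 bits
H(B) = 1.9955 bits

The distribution closer to uniform has higher entropy.
Answer: B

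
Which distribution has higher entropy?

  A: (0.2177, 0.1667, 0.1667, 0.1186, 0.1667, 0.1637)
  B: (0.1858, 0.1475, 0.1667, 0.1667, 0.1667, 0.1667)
B

Both distributions are close to uniform, making this a harder comparison.

H(A) = 2.5635 bits
H(B) = 2.5818 bits

The distribution closer to uniform has higher entropy.
Answer: B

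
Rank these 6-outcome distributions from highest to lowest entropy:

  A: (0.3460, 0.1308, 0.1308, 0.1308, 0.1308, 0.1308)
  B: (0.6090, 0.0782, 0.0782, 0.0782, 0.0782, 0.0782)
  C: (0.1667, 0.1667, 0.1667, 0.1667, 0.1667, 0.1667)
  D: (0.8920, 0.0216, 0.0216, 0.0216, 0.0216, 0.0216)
C > A > B > D

Key insight: Entropy is maximized by uniform distributions and minimized by concentrated distributions.

Entropies:
  H(A) = 2.4490 bits
  H(B) = 1.8733 bits
  H(C) = 2.5850 bits
  H(D) = 0.7446 bits

Ranking: C > A > B > D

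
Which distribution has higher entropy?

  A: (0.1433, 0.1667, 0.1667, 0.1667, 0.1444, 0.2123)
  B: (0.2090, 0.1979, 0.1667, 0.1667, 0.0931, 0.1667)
A

Both distributions are close to uniform, making this a harder comparison.

H(A) = 2.5720 bits
H(B) = 2.5459 bits

The distribution closer to uniform has higher entropy.
Answer: A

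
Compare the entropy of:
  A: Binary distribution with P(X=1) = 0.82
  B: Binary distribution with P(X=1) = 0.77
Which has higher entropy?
B

For binary distributions, entropy is maximized at p=0.5 and decreases as p moves toward 0 or 1.

H(A) = H(0.82) = 0.6801 bits
H(B) = H(0.77) = 0.7780 bits

Distribution B (p=0.77) is closer to uniform (p=0.5), so it has higher entropy.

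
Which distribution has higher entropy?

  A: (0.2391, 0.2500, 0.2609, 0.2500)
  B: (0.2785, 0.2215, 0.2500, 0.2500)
A

Both distributions are close to uniform, making this a harder comparison.

H(A) = 1.9993 bits
H(B) = 1.9953 bits

The distribution closer to uniform has higher entropy.
Answer: A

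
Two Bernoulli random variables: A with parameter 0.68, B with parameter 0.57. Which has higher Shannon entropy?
B

For binary distributions, entropy is maximized at p=0.5 and decreases as p moves toward 0 or 1.

H(A) = H(0.68) = 0.9044 bits
H(B) = H(0.57) = 0.9858 bits

Distribution B (p=0.57) is closer to uniform (p=0.5), so it has higher entropy.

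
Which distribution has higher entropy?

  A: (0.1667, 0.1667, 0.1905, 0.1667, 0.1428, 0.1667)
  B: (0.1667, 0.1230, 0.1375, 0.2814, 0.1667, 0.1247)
A

Both distributions are close to uniform, making this a harder comparison.

H(A) = 2.5800 bits
H(B) = 2.5165 bits

The distribution closer to uniform has higher entropy.
Answer: A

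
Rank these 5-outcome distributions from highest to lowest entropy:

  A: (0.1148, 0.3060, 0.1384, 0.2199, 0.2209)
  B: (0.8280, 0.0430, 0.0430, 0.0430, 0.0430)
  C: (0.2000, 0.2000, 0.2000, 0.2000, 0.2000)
C > A > B

Key insight: Entropy is maximized by uniform distributions and minimized by concentrated distributions.

- Uniform distributions have maximum entropy log₂(5) = 2.3219 bits
- The more "peaked" or concentrated a distribution, the lower its entropy

Entropies:
  H(A) = 2.2379 bits
  H(B) = 1.0063 bits
  H(C) = 2.3219 bits

Ranking: C > A > B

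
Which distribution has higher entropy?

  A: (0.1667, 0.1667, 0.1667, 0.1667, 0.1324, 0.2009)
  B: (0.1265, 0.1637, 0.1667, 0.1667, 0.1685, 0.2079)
A

Both distributions are close to uniform, making this a harder comparison.

H(A) = 2.5747 bits
H(B) = 2.5705 bits

The distribution closer to uniform has higher entropy.
Answer: A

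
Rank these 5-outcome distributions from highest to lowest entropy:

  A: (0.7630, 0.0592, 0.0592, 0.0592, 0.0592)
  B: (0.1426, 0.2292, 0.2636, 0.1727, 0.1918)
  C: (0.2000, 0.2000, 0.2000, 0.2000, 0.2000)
C > B > A

Key insight: Entropy is maximized by uniform distributions and minimized by concentrated distributions.

- Uniform distributions have maximum entropy log₂(5) = 2.3219 bits
- The more "peaked" or concentrated a distribution, the lower its entropy

Entropies:
  H(A) = 1.2640 bits
  H(B) = 2.2895 bits
  H(C) = 2.3219 bits

Ranking: C > B > A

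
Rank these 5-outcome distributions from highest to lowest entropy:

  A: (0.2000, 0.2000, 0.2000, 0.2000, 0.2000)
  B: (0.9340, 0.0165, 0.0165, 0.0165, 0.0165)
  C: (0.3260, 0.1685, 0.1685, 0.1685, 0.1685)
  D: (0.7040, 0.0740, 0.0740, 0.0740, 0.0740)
A > C > D > B

Key insight: Entropy is maximized by uniform distributions and minimized by concentrated distributions.

Entropies:
  H(A) = 2.3219 bits
  H(B) = 0.4828 bits
  H(C) = 2.2588 bits
  H(D) = 1.4683 bits

Ranking: A > C > D > B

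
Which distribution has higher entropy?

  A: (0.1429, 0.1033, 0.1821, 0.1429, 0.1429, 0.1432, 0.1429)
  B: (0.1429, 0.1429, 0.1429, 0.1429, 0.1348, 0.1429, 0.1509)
B

Both distributions are close to uniform, making this a harder comparison.

H(A) = 2.7914 bits
H(B) = 2.8067 bits

The distribution closer to uniform has higher entropy.
Answer: B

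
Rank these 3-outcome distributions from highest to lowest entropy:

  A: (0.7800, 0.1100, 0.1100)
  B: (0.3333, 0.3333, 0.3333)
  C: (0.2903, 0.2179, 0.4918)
B > C > A

Key insight: Entropy is maximized by uniform distributions and minimized by concentrated distributions.

- Uniform distributions have maximum entropy log₂(3) = 1.5850 bits
- The more "peaked" or concentrated a distribution, the lower its entropy

Entropies:
  H(A) = 0.9802 bits
  H(B) = 1.5850 bits
  H(C) = 1.5006 bits

Ranking: B > C > A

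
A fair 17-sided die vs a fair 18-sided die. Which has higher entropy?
18-sided die

Both are uniform distributions; for uniform over n outcomes, H = log₂(n). H(17-sided) = log₂(17) = 4.087 bits and H(18-sided) = log₂(18) = 4.170 bits. More outcomes in a uniform distribution means higher entropy.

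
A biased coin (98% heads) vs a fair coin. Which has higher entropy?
Fair coin

The fair coin is uniform (p=0.5), maximizing binary entropy at 1 bit. The biased coin has H(0.98) ≈ 0.141 bits — its outcome is more predictable, so its entropy is lower.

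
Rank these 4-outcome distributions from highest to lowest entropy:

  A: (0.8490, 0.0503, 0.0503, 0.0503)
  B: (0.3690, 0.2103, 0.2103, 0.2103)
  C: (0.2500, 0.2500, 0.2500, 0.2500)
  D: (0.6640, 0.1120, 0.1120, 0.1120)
C > B > D > A

Key insight: Entropy is maximized by uniform distributions and minimized by concentrated distributions.

Entropies:
  H(A) = 0.8517 bits
  H(B) = 1.9500 bits
  H(C) = 2.0000 bits
  H(D) = 1.4535 bits

Ranking: C > B > D > A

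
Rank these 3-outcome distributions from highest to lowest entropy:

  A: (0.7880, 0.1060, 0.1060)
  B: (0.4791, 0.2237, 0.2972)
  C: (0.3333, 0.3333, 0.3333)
C > B > A

Key insight: Entropy is maximized by uniform distributions and minimized by concentrated distributions.

- Uniform distributions have maximum entropy log₂(3) = 1.5850 bits
- The more "peaked" or concentrated a distribution, the lower its entropy

Entropies:
  H(A) = 0.9573 bits
  H(B) = 1.5121 bits
  H(C) = 1.5850 bits

Ranking: C > B > A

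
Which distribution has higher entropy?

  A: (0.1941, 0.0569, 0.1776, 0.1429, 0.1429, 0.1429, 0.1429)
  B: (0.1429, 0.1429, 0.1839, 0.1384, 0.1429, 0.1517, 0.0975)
B

Both distributions are close to uniform, making this a harder comparison.

H(A) = 2.7414 bits
H(B) = 2.7874 bits

The distribution closer to uniform has higher entropy.
Answer: B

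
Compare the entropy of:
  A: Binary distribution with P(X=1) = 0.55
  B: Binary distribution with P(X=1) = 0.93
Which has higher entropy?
A

For binary distributions, entropy is maximized at p=0.5 and decreases as p moves toward 0 or 1.

H(A) = H(0.55) = 0.9928 bits
H(B) = H(0.93) = 0.3659 bits

Distribution A (p=0.55) is closer to uniform (p=0.5), so it has higher entropy.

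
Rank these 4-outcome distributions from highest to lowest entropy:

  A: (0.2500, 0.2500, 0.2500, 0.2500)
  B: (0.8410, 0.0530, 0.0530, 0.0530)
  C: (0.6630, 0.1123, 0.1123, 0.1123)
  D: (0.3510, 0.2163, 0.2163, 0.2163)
A > D > C > B

Key insight: Entropy is maximized by uniform distributions and minimized by concentrated distributions.

Entropies:
  H(A) = 2.0000 bits
  H(B) = 0.8839 bits
  H(C) = 1.4561 bits
  H(D) = 1.9636 bits

Ranking: A > D > C > B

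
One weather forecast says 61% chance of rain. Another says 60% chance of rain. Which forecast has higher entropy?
60% forecast

Treat each forecast as a Bernoulli distribution. Binary entropy is maximized at p=0.5 and falls off symmetrically toward 0 or 1. The 60% forecast is closer to 50%, so it is more uncertain. H(61%) ≈ 0.965 bits, H(60%) ≈ 0.971 bits.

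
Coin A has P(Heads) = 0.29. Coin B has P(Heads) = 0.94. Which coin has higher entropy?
A

For binary distributions, entropy is maximized at p=0.5 and decreases as p moves toward 0 or 1.

H(A) = H(0.29) = 0.8687 bits
H(B) = H(0.94) = 0.3274 bits

Distribution A (p=0.29) is closer to uniform (p=0.5), so it has higher entropy.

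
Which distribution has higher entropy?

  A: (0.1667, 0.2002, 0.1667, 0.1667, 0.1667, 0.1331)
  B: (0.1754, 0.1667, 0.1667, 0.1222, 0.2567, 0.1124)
A

Both distributions are close to uniform, making this a harder comparison.

H(A) = 2.5751 bits
H(B) = 2.5307 bits

The distribution closer to uniform has higher entropy.
Answer: A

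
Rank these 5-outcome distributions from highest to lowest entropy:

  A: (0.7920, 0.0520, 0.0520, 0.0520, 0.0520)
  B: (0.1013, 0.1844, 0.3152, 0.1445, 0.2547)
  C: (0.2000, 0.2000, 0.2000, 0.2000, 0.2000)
C > B > A

Key insight: Entropy is maximized by uniform distributions and minimized by concentrated distributions.

- Uniform distributions have maximum entropy log₂(5) = 2.3219 bits
- The more "peaked" or concentrated a distribution, the lower its entropy

Entropies:
  H(A) = 1.1536 bits
  H(B) = 2.2151 bits
  H(C) = 2.3219 bits

Ranking: C > B > A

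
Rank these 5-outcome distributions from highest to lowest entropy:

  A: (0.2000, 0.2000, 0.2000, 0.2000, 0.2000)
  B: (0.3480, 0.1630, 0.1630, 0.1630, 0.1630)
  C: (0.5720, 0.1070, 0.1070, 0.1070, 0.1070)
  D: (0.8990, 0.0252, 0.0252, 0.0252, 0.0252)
A > B > C > D

Key insight: Entropy is maximized by uniform distributions and minimized by concentrated distributions.

Entropies:
  H(A) = 2.3219 bits
  H(B) = 2.2363 bits
  H(C) = 1.8410 bits
  H(D) = 0.6742 bits

Ranking: A > B > C > D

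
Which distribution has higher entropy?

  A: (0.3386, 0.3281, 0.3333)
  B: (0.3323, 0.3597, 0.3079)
A

Both distributions are close to uniform, making this a harder comparison.

H(A) = 1.5848 bits
H(B) = 1.5821 bits

The distribution closer to uniform has higher entropy.
Answer: A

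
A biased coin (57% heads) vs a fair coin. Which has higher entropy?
Fair coin

The fair coin is uniform (p=0.5), maximizing binary entropy at 1 bit. The biased coin has H(0.57) ≈ 0.986 bits — its outcome is more predictable, so its entropy is lower.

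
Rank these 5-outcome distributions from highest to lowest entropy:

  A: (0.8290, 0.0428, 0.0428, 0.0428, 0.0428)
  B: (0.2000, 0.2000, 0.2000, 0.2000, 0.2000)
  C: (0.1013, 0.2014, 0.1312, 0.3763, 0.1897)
B > C > A

Key insight: Entropy is maximized by uniform distributions and minimized by concentrated distributions.

- Uniform distributions have maximum entropy log₂(5) = 2.3219 bits
- The more "peaked" or concentrated a distribution, the lower its entropy

Entropies:
  H(A) = 1.0020 bits
  H(B) = 2.3219 bits
  H(C) = 2.1704 bits

Ranking: B > C > A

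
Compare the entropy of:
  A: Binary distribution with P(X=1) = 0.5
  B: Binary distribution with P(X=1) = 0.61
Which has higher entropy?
A

For binary distributions, entropy is maximized at p=0.5 and decreases as p moves toward 0 or 1.

H(A) = H(0.5) = 1.0000 bits
H(B) = H(0.61) = 0.9648 bits

Distribution A (p=0.5) is closer to uniform (p=0.5), so it has higher entropy.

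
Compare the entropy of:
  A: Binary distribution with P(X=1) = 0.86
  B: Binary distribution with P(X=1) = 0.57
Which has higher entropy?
B

For binary distributions, entropy is maximized at p=0.5 and decreases as p moves toward 0 or 1.

H(A) = H(0.86) = 0.5842 bits
H(B) = H(0.57) = 0.9858 bits

Distribution B (p=0.57) is closer to uniform (p=0.5), so it has higher entropy.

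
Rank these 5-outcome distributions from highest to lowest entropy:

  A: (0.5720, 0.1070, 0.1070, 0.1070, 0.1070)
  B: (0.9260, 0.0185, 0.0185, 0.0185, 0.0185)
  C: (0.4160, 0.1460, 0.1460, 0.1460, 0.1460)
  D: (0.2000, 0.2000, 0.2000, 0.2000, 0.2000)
D > C > A > B

Key insight: Entropy is maximized by uniform distributions and minimized by concentrated distributions.

Entropies:
  H(A) = 1.8410 bits
  H(B) = 0.5287 bits
  H(C) = 2.1475 bits
  H(D) = 2.3219 bits

Ranking: D > C > A > B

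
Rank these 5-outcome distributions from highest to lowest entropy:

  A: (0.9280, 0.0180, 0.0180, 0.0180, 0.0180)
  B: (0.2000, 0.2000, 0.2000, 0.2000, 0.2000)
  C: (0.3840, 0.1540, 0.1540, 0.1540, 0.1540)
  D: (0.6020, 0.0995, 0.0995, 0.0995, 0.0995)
B > C > D > A

Key insight: Entropy is maximized by uniform distributions and minimized by concentrated distributions.

Entropies:
  H(A) = 0.5173 bits
  H(B) = 2.3219 bits
  H(C) = 2.1928 bits
  H(D) = 1.7658 bits

Ranking: B > C > D > A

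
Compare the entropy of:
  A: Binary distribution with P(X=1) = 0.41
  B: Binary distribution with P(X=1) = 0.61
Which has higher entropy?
A

For binary distributions, entropy is maximized at p=0.5 and decreases as p moves toward 0 or 1.

H(A) = H(0.41) = 0.9765 bits
H(B) = H(0.61) = 0.9648 bits

Distribution A (p=0.41) is closer to uniform (p=0.5), so it has higher entropy.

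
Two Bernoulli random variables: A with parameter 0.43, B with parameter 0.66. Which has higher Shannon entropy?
A

For binary distributions, entropy is maximized at p=0.5 and decreases as p moves toward 0 or 1.

H(A) = H(0.43) = 0.9858 bits
H(B) = H(0.66) = 0.9248 bits

Distribution A (p=0.43) is closer to uniform (p=0.5), so it has higher entropy.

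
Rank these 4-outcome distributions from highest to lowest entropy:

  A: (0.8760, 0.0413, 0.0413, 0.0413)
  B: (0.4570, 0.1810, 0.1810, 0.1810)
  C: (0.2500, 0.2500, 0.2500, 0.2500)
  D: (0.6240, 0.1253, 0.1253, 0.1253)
C > B > D > A

Key insight: Entropy is maximized by uniform distributions and minimized by concentrated distributions.

Entropies:
  H(A) = 0.7373 bits
  H(B) = 1.8553 bits
  H(C) = 2.0000 bits
  H(D) = 1.5511 bits

Ranking: C > B > D > A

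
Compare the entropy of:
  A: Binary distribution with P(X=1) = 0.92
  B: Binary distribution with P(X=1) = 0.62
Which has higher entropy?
B

For binary distributions, entropy is maximized at p=0.5 and decreases as p moves toward 0 or 1.

H(A) = H(0.92) = 0.4022 bits
H(B) = H(0.62) = 0.9580 bits

Distribution B (p=0.62) is closer to uniform (p=0.5), so it has higher entropy.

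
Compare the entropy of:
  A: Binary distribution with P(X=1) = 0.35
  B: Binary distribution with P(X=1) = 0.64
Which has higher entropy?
B

For binary distributions, entropy is maximized at p=0.5 and decreases as p moves toward 0 or 1.

H(A) = H(0.35) = 0.9341 bits
H(B) = H(0.64) = 0.9427 bits

Distribution B (p=0.64) is closer to uniform (p=0.5), so it has higher entropy.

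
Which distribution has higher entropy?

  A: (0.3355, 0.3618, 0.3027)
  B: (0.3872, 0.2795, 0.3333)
A

Both distributions are close to uniform, making this a harder comparison.

H(A) = 1.5812 bits
H(B) = 1.5724 bits

The distribution closer to uniform has higher entropy.
Answer: A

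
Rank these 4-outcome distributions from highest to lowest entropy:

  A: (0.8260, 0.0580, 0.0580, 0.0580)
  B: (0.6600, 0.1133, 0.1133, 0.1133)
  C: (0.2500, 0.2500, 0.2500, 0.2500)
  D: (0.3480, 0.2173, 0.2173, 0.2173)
C > D > B > A

Key insight: Entropy is maximized by uniform distributions and minimized by concentrated distributions.

Entropies:
  H(A) = 0.9426 bits
  H(B) = 1.4637 bits
  H(C) = 2.0000 bits
  H(D) = 1.9657 bits

Ranking: C > D > B > A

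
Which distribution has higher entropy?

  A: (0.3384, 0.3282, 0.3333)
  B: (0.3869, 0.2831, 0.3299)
A

Both distributions are close to uniform, making this a harder comparison.

H(A) = 1.5849 bits
H(B) = 1.5733 bits

The distribution closer to uniform has higher entropy.
Answer: A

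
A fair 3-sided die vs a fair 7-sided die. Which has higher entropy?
7-sided die

Both are uniform distributions; for uniform over n outcomes, H = log₂(n). H(3-sided) = log₂(3) = 1.585 bits and H(7-sided) = log₂(7) = 2.807 bits. More outcomes in a uniform distribution means higher entropy.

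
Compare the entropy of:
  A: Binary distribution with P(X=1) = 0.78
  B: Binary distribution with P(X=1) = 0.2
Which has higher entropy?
A

For binary distributions, entropy is maximized at p=0.5 and decreases as p moves toward 0 or 1.

H(A) = H(0.78) = 0.7602 bits
H(B) = H(0.2) = 0.7219 bits

Distribution A (p=0.78) is closer to uniform (p=0.5), so it has higher entropy.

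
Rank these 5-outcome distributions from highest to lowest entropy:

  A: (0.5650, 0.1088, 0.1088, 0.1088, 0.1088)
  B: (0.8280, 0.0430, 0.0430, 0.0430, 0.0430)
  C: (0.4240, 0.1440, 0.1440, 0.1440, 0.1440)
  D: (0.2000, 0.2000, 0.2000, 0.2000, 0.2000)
D > C > A > B

Key insight: Entropy is maximized by uniform distributions and minimized by concentrated distributions.

Entropies:
  H(A) = 1.8578 bits
  H(B) = 1.0063 bits
  H(C) = 2.1353 bits
  H(D) = 2.3219 bits

Ranking: D > C > A > B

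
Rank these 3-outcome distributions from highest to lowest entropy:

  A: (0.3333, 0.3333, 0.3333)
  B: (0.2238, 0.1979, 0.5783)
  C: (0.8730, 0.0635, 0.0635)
A > B > C

Key insight: Entropy is maximized by uniform distributions and minimized by concentrated distributions.

- Uniform distributions have maximum entropy log₂(3) = 1.5850 bits
- The more "peaked" or concentrated a distribution, the lower its entropy

Entropies:
  H(A) = 1.5850 bits
  H(B) = 1.4028 bits
  H(C) = 0.6762 bits

Ranking: A > B > C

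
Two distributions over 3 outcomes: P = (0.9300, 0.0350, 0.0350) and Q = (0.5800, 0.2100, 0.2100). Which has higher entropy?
Q

P is highly concentrated on one outcome (93%), making it nearly deterministic. Q spreads its mass more evenly (max 58%). The more spread-out distribution has higher entropy: H(P) ≈ 0.436 bits, H(Q) ≈ 1.401 bits.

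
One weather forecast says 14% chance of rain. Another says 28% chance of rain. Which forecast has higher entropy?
28% forecast

Treat each forecast as a Bernoulli distribution. Binary entropy is maximized at p=0.5 and falls off symmetrically toward 0 or 1. The 28% forecast is closer to 50%, so it is more uncertain. H(14%) ≈ 0.584 bits, H(28%) ≈ 0.855 bits.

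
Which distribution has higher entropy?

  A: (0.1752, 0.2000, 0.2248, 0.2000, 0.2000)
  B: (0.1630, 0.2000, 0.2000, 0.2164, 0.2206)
A

Both distributions are close to uniform, making this a harder comparison.

H(A) = 2.3175 bits
H(B) = 2.3142 bits

The distribution closer to uniform has higher entropy.
Answer: A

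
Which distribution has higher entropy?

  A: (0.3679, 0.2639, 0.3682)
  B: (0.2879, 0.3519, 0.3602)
B

Both distributions are close to uniform, making this a harder comparison.

H(A) = 1.5687 bits
H(B) = 1.5780 bits

The distribution closer to uniform has higher entropy.
Answer: B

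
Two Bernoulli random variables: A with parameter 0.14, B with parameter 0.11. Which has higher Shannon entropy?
A

For binary distributions, entropy is maximized at p=0.5 and decreases as p moves toward 0 or 1.

H(A) = H(0.14) = 0.5842 bits
H(B) = H(0.11) = 0.4999 bits

Distribution A (p=0.14) is closer to uniform (p=0.5), so it has higher entropy.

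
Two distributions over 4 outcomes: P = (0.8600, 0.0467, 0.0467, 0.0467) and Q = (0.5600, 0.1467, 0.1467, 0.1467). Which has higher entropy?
Q

P is highly concentrated on one outcome (86%), making it nearly deterministic. Q spreads its mass more evenly (max 56%). The more spread-out distribution has higher entropy: H(P) ≈ 0.806 bits, H(Q) ≈ 1.687 bits.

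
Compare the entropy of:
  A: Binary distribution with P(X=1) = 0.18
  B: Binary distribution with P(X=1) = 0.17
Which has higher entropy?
A

For binary distributions, entropy is maximized at p=0.5 and decreases as p moves toward 0 or 1.

H(A) = H(0.18) = 0.6801 bits
H(B) = H(0.17) = 0.6577 bits

Distribution A (p=0.18) is closer to uniform (p=0.5), so it has higher entropy.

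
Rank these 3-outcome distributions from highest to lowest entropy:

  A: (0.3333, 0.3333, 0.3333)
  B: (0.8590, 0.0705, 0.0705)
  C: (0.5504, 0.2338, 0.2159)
A > C > B

Key insight: Entropy is maximized by uniform distributions and minimized by concentrated distributions.

- Uniform distributions have maximum entropy log₂(3) = 1.5850 bits
- The more "peaked" or concentrated a distribution, the lower its entropy

Entropies:
  H(A) = 1.5850 bits
  H(B) = 0.7279 bits
  H(C) = 1.4417 bits

Ranking: A > C > B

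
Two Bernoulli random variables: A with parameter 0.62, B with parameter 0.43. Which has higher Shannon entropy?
B

For binary distributions, entropy is maximized at p=0.5 and decreases as p moves toward 0 or 1.

H(A) = H(0.62) = 0.9580 bits
H(B) = H(0.43) = 0.9858 bits

Distribution B (p=0.43) is closer to uniform (p=0.5), so it has higher entropy.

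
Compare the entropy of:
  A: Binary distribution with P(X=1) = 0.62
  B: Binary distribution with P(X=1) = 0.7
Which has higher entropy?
A

For binary distributions, entropy is maximized at p=0.5 and decreases as p moves toward 0 or 1.

H(A) = H(0.62) = 0.9580 bits
H(B) = H(0.7) = 0.8813 bits

Distribution A (p=0.62) is closer to uniform (p=0.5), so it has higher entropy.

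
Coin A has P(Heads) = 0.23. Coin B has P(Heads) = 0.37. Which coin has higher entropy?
B

For binary distributions, entropy is maximized at p=0.5 and decreases as p moves toward 0 or 1.

H(A) = H(0.23) = 0.7780 bits
H(B) = H(0.37) = 0.9507 bits

Distribution B (p=0.37) is closer to uniform (p=0.5), so it has higher entropy.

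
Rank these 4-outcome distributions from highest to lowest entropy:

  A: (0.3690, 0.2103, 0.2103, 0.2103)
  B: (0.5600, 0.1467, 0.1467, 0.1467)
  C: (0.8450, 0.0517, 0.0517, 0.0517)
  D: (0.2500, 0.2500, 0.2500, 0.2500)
D > A > B > C

Key insight: Entropy is maximized by uniform distributions and minimized by concentrated distributions.

Entropies:
  H(A) = 1.9500 bits
  H(B) = 1.6870 bits
  H(C) = 0.8679 bits
  H(D) = 2.0000 bits

Ranking: D > A > B > C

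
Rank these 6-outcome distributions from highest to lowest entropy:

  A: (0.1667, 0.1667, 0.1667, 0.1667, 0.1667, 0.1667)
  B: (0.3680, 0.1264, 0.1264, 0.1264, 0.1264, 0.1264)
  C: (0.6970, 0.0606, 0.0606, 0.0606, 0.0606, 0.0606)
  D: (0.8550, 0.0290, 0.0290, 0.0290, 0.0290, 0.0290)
A > B > C > D

Key insight: Entropy is maximized by uniform distributions and minimized by concentrated distributions.

Entropies:
  H(A) = 2.5850 bits
  H(B) = 2.4166 bits
  H(C) = 1.5885 bits
  H(D) = 0.9339 bits

Ranking: A > B > C > D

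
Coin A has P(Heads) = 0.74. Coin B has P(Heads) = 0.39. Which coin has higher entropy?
B

For binary distributions, entropy is maximized at p=0.5 and decreases as p moves toward 0 or 1.

H(A) = H(0.74) = 0.8267 bits
H(B) = H(0.39) = 0.9648 bits

Distribution B (p=0.39) is closer to uniform (p=0.5), so it has higher entropy.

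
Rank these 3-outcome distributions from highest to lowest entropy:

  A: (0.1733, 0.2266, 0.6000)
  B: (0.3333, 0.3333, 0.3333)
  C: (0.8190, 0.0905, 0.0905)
B > A > C

Key insight: Entropy is maximized by uniform distributions and minimized by concentrated distributions.

- Uniform distributions have maximum entropy log₂(3) = 1.5850 bits
- The more "peaked" or concentrated a distribution, the lower its entropy

Entropies:
  H(A) = 1.3658 bits
  H(B) = 1.5850 bits
  H(C) = 0.8633 bits

Ranking: B > A > C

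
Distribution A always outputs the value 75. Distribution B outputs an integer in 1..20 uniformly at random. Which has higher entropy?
B

A is deterministic, so H(A) = 0. B is uniform over 20 outcomes, so H(B) = log₂(20) = 4.322 bits. Any distribution with genuine randomness has higher entropy than a deterministic one.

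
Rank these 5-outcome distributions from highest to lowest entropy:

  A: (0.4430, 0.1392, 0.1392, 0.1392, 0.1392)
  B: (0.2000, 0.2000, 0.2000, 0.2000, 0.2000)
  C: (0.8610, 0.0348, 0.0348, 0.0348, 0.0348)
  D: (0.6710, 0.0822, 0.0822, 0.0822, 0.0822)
B > A > D > C

Key insight: Entropy is maximized by uniform distributions and minimized by concentrated distributions.

Entropies:
  H(A) = 2.1046 bits
  H(B) = 2.3219 bits
  H(C) = 0.8596 bits
  H(D) = 1.5719 bits

Ranking: B > A > D > C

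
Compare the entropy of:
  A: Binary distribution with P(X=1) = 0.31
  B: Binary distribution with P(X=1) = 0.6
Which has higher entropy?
B

For binary distributions, entropy is maximized at p=0.5 and decreases as p moves toward 0 or 1.

H(A) = H(0.31) = 0.8932 bits
H(B) = H(0.6) = 0.9710 bits

Distribution B (p=0.6) is closer to uniform (p=0.5), so it has higher entropy.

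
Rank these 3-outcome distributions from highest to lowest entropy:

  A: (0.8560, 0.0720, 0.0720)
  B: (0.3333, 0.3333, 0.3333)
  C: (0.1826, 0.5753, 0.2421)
B > C > A

Key insight: Entropy is maximized by uniform distributions and minimized by concentrated distributions.

- Uniform distributions have maximum entropy log₂(3) = 1.5850 bits
- The more "peaked" or concentrated a distribution, the lower its entropy

Entropies:
  H(A) = 0.7386 bits
  H(B) = 1.5850 bits
  H(C) = 1.4022 bits

Ranking: B > C > A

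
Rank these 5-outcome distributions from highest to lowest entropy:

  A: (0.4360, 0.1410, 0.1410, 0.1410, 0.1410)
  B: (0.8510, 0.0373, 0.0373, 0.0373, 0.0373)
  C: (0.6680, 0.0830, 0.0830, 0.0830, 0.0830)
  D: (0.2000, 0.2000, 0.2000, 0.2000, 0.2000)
D > A > C > B

Key insight: Entropy is maximized by uniform distributions and minimized by concentrated distributions.

Entropies:
  H(A) = 2.1161 bits
  H(B) = 0.9053 bits
  H(C) = 1.5810 bits
  H(D) = 2.3219 bits

Ranking: D > A > C > B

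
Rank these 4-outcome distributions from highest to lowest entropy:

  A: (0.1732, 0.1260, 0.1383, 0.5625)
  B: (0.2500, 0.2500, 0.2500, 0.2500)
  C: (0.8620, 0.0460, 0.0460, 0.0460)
B > A > C

Key insight: Entropy is maximized by uniform distributions and minimized by concentrated distributions.

- Uniform distributions have maximum entropy log₂(4) = 2.0000 bits
- The more "peaked" or concentrated a distribution, the lower its entropy

Entropies:
  H(A) = 1.6762 bits
  H(B) = 2.0000 bits
  H(C) = 0.7977 bits

Ranking: B > A > C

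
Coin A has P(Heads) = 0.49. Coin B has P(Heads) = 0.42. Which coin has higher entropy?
A

For binary distributions, entropy is maximized at p=0.5 and decreases as p moves toward 0 or 1.

H(A) = H(0.49) = 0.9997 bits
H(B) = H(0.42) = 0.9815 bits

Distribution A (p=0.49) is closer to uniform (p=0.5), so it has higher entropy.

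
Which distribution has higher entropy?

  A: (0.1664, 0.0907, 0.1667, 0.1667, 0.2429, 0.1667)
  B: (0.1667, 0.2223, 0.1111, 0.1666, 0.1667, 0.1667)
B

Both distributions are close to uniform, making this a harder comparison.

H(A) = 2.5330 bits
H(B) = 2.5577 bits

The distribution closer to uniform has higher entropy.
Answer: B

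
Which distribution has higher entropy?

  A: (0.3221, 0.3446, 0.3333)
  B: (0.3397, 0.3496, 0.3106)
A

Both distributions are close to uniform, making this a harder comparison.

H(A) = 1.5844 bits
H(B) = 1.5832 bits

The distribution closer to uniform has higher entropy.
Answer: A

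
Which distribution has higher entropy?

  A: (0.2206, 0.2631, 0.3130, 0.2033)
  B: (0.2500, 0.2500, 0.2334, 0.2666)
B

Both distributions are close to uniform, making this a harder comparison.

H(A) = 1.9796 bits
H(B) = 1.9984 bits

The distribution closer to uniform has higher entropy.
Answer: B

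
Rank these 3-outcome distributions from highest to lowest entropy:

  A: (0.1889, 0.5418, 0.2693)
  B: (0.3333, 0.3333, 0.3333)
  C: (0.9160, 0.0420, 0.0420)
B > A > C

Key insight: Entropy is maximized by uniform distributions and minimized by concentrated distributions.

- Uniform distributions have maximum entropy log₂(3) = 1.5850 bits
- The more "peaked" or concentrated a distribution, the lower its entropy

Entropies:
  H(A) = 1.4429 bits
  H(B) = 1.5850 bits
  H(C) = 0.5001 bits

Ranking: B > A > C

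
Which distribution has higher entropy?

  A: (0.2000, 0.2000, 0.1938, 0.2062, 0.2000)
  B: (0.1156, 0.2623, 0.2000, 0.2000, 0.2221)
A

Both distributions are close to uniform, making this a harder comparison.

H(A) = 2.3216 bits
H(B) = 2.2772 bits

The distribution closer to uniform has higher entropy.
Answer: A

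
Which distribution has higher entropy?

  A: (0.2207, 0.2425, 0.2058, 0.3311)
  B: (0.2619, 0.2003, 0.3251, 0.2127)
A

Both distributions are close to uniform, making this a harder comparison.

H(A) = 1.9740 bits
H(B) = 1.9729 bits

The distribution closer to uniform has higher entropy.
Answer: A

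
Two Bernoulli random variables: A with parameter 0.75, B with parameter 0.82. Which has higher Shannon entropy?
A

For binary distributions, entropy is maximized at p=0.5 and decreases as p moves toward 0 or 1.

H(A) = H(0.75) = 0.8113 bits
H(B) = H(0.82) = 0.6801 bits

Distribution A (p=0.75) is closer to uniform (p=0.5), so it has higher entropy.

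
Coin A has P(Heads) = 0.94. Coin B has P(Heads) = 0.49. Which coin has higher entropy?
B

For binary distributions, entropy is maximized at p=0.5 and decreases as p moves toward 0 or 1.

H(A) = H(0.94) = 0.3274 bits
H(B) = H(0.49) = 0.9997 bits

Distribution B (p=0.49) is closer to uniform (p=0.5), so it has higher entropy.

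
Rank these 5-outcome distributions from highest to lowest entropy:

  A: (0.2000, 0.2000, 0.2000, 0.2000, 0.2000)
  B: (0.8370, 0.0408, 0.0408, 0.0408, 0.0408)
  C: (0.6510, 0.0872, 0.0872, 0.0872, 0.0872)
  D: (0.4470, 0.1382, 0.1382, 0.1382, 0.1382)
A > D > C > B

Key insight: Entropy is maximized by uniform distributions and minimized by concentrated distributions.

Entropies:
  H(A) = 2.3219 bits
  H(B) = 0.9674 bits
  H(C) = 1.6312 bits
  H(D) = 2.0979 bits

Ranking: A > D > C > B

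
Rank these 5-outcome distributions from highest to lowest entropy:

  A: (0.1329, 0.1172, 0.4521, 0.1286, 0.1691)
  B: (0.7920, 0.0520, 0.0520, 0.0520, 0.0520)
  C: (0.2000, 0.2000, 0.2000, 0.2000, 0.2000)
C > A > B

Key insight: Entropy is maximized by uniform distributions and minimized by concentrated distributions.

- Uniform distributions have maximum entropy log₂(5) = 2.3219 bits
- The more "peaked" or concentrated a distribution, the lower its entropy

Entropies:
  H(A) = 2.0814 bits
  H(B) = 1.1536 bits
  H(C) = 2.3219 bits

Ranking: C > A > B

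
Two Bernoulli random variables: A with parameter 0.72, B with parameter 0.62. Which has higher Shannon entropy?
B

For binary distributions, entropy is maximized at p=0.5 and decreases as p moves toward 0 or 1.

H(A) = H(0.72) = 0.8555 bits
H(B) = H(0.62) = 0.9580 bits

Distribution B (p=0.62) is closer to uniform (p=0.5), so it has higher entropy.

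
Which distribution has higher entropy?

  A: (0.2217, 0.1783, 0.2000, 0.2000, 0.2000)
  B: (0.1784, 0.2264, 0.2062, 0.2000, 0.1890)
A

Both distributions are close to uniform, making this a harder comparison.

H(A) = 2.3185 bits
H(B) = 2.3172 bits

The distribution closer to uniform has higher entropy.
Answer: A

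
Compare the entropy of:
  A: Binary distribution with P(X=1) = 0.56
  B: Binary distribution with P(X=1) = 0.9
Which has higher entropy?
A

For binary distributions, entropy is maximized at p=0.5 and decreases as p moves toward 0 or 1.

H(A) = H(0.56) = 0.9896 bits
H(B) = H(0.9) = 0.4690 bits

Distribution A (p=0.56) is closer to uniform (p=0.5), so it has higher entropy.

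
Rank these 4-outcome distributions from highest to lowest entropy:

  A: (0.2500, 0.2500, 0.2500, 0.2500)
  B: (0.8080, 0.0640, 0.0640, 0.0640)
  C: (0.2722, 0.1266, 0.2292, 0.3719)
A > C > B

Key insight: Entropy is maximized by uniform distributions and minimized by concentrated distributions.

- Uniform distributions have maximum entropy log₂(4) = 2.0000 bits
- The more "peaked" or concentrated a distribution, the lower its entropy

Entropies:
  H(A) = 2.0000 bits
  H(B) = 1.0099 bits
  H(C) = 1.9064 bits

Ranking: A > C > B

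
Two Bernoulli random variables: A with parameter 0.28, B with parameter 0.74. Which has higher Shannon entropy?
A

For binary distributions, entropy is maximized at p=0.5 and decreases as p moves toward 0 or 1.

H(A) = H(0.28) = 0.8555 bits
H(B) = H(0.74) = 0.8267 bits

Distribution A (p=0.28) is closer to uniform (p=0.5), so it has higher entropy.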